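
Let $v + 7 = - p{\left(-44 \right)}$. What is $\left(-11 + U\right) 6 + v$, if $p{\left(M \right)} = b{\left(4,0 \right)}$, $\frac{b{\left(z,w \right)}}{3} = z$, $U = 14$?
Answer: $-1$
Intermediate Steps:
$b{\left(z,w \right)} = 3 z$
$p{\left(M \right)} = 12$ ($p{\left(M \right)} = 3 \cdot 4 = 12$)
$v = -19$ ($v = -7 - 12 = -19$)
$\left(-11 + U\right) 6 + v = \left(-11 + 14\right) 6 - 19 = 3 \cdot 6 - 19 = 18 - 19 = -1$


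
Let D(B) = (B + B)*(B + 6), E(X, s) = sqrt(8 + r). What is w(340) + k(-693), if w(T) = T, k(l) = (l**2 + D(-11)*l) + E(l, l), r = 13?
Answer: 404359 + sqrt(21) ≈ 4.0436e+5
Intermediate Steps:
E(X, s) = sqrt(21) (E(X, s) = sqrt(8 + 13) = sqrt(21))
D(B) = 2*B*(6 + B) (D(B) = (2*B)*(6 + B) = 2*B*(6 + B))
k(l) = sqrt(21) + l**2 + 110*l (k(l) = (l**2 + (2*(-11)*(6 - 11))*l) + sqrt(21) = (l**2 + (2*(-11)*(-5))*l) + sqrt(21) = (l**2 + 110*l) + sqrt(21) = sqrt(21) + l**2 + 110*l)
w(340) + k(-693) = 340 + (sqrt(21) + (-693)**2 + 110*(-693)) = 340 + (sqrt(21) + 480249 - 76230) = 340 + (404019 + sqrt(21)) = 404359 + sqrt(21)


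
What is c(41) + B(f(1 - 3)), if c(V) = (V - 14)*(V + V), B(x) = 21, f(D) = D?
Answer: 2235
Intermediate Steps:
c(V) = 2*V*(-14 + V) (c(V) = (-14 + V)*(2*V) = 2*V*(-14 + V))
c(41) + B(f(1 - 3)) = 2*41*(-14 + 41) + 21 = 2*41*27 + 21 = 2214 + 21 = 2235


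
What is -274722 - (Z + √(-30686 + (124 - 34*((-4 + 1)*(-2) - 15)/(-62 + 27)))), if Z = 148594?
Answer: -423316 - 2*I*√9362290/35 ≈ -4.2332e+5 - 174.84*I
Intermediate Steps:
-274722 - (Z + √(-30686 + (124 - 34*((-4 + 1)*(-2) - 15)/(-62 + 27)))) = -274722 - (148594 + √(-30686 + (124 - 34*((-4 + 1)*(-2) - 15)/(-62 + 27)))) = -274722 - (148594 + √(-30686 + (124 - 34*(-3*(-2) - 15)/(-35)))) = -274722 - (148594 + √(-30686 + (124 - 34*(6 - 15)*(-1)/35))) = -274722 - (148594 + √(-30686 + (124 - (-306)*(-1)/35))) = -274722 - (148594 + √(-30686 + (124 - 34*9/35))) = -274722 - (148594 + √(-30686 + (124 - 306/35))) = -274722 - (148594 + √(-30686 + 4034/35)) = -274722 - (148594 + √(-1069976/35)) = -274722 - (148594 + 2*I*√9362290/35) = -274722 + (-148594 - 2*I*√9362290/35) = -423316 - 2*I*√9362290/35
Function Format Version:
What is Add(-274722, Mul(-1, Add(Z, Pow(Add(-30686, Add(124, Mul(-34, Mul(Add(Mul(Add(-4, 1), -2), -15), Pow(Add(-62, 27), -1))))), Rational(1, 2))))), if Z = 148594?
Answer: Add(-423316, Mul(Rational(-2, 35), I, Pow(9362290, Rational(1, 2)))) ≈ Add(-4.2332e+5, Mul(-174.84, I))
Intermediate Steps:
Add(-274722, Mul(-1, Add(Z, Pow(Add(-30686, Add(124, Mul(-34, Mul(Add(Mul(Add(-4, 1), -2), -15), Pow(Add(-62, 27), -1))))), Rational(1, 2))))) = Add(-274722, Mul(-1, Add(148594, Pow(Add(-30686, Add(124, Mul(-34, Mul(Add(Mul(Add(-4, 1), -2), -15), Pow(Add(-62, 27), -1))))), Rational(1, 2))))) = Add(-274722, Mul(-1, Add(148594, Pow(Add(-30686, Add(124, Mul(-34, Mul(Add(Mul(-3, -2), -15), Pow(-35, -1))))), Rational(1, 2))))) = Add(-274722, Mul(-1, Add(148594, Pow(Add(-30686, Add(124, Mul(-34, Mul(Add(6, -15), Rational(-1, 35))))), Rational(1, 2))))) = Add(-274722, Mul(-1, Add(148594, Pow(Add(-30686, Add(124, Mul(-34, Mul(-9, Rational(-1, 35))))), Rational(1, 2))))) = Add(-274722, Mul(-1, Add(148594, Pow(Add(-30686, Add(124, Mul(-34, Rational(9, 35)))), Rational(1, 2))))) = Add(-274722, Mul(-1, Add(148594, Pow(Add(-30686, Add(124, Rational(-306, 35))), Rational(1, 2))))) = Add(-274722, Mul(-1, Add(148594, Pow(Add(-30686, Rational(4034, 35)), Rational(1, 2))))) = Add(-274722, Mul(-1, Add(148594, Pow(Rational(-1069976, 35), Rational(1, 2))))) = Add(-274722, Mul(-1, Add(148594, Mul(Rational(2, 35), I, Pow(9362290, Rational(1, 2)))))) = Add(-274722, Add(-148594, Mul(Rational(-2, 35), I, Pow(9362290, Rational(1, 2))))) = Add(-423316, Mul(Rational(-2, 35), I, Pow(9362290, Rational(1, 2))))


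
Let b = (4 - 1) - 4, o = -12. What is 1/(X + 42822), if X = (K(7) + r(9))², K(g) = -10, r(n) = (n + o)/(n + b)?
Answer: 64/2747497 ≈ 2.3294e-5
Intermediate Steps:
b = -1 (b = 3 - 4 = -1)
r(n) = (-12 + n)/(-1 + n) (r(n) = (n - 12)/(n - 1) = (-12 + n)/(-1 + n))
X = 6889/64 (X = (-10 + (-12 + 9)/(-1 + 9))² = (-10 - 3/8)² = (-83/8)² = 6889/64 ≈ 107.64)
1/(X + 42822) = 1/(6889/64 + 42822) = 1/(2747497/64) = 64/2747497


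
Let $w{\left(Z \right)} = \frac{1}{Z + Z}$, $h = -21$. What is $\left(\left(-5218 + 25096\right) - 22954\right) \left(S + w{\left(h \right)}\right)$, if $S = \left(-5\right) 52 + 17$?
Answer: $\frac{15698366}{21} \approx 7.4754 \cdot 10^{5}$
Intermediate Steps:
$S = -243$ ($S = -260 + 17 = -243$)
$w{\left(Z \right)} = \frac{1}{2 Z}$
$\left(\left(-5218 + 25096\right) - 22954\right) \left(S + w{\left(h \right)}\right) = \left(\left(-5218 + 25096\right) - 22954\right) \left(-243 + \frac{1}{2 \left(-21\right)}\right) = \left(19878 - 22954\right) \left(-243 + \frac{1}{2} \left(- \frac{1}{21}\right)\right) = - 3076 \left(-243 - \frac{1}{42}\right) = \left(-3076\right) \left(- \frac{10207}{42}\right) = \frac{15698366}{21}$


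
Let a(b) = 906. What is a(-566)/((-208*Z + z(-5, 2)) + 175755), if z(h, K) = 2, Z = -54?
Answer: 906/186989 ≈ 0.0048452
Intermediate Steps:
a(-566)/((-208*Z + z(-5, 2)) + 175755) = 906/((-208*(-54) + 2) + 175755) = 906/((11232 + 2) + 175755) = 906/(11234 + 175755) = 906/186989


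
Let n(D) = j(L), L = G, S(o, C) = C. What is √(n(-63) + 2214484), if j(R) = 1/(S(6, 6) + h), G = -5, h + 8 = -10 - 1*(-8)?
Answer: 3*√984215/2 ≈ 1488.1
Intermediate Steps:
h = -10 (h = -8 + (-10 - 1*(-8)) = -8 + (-10 + 8) = -8 - 2 = -10)
L = -5
j(R) = -¼ (j(R) = 1/(6 - 10) = 1/(-4) = -¼)
n(D) = -¼
√(n(-63) + 2214484) = √(-¼ + 2214484) = √(8857935/4) = 3*√984215/2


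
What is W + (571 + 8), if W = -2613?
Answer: -2034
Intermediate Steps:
W + (571 + 8) = -2613 + (571 + 8) = -2613 + 579 = -2034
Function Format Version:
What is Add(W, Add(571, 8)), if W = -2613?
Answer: -2034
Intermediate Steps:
Add(W, Add(571, 8)) = Add(-2613, Add(571, 8)) = Add(-2613, 579) = -2034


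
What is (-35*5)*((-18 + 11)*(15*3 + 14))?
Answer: 72275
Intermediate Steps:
(-35*5)*((-18 + 11)*(15*3 + 14)) = -(-1225)*(45 + 14) = -(-1225)*59 = -175*(-413) = 72275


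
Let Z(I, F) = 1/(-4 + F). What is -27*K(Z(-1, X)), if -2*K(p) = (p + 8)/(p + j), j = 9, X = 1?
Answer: 621/52 ≈ 11.942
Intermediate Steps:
K(p) = -(8 + p)/(2*(9 + p)) (K(p) = -(p + 8)/(2*(p + 9)) = -(8 + p)/(2*(9 + p)))
-27*K(Z(-1, X)) = -27*(-8 - 1/(-4 + 1))/(2*(9 + 1/(-4 + 1))) = -27*(-8 - 1/(-3))/(2*(9 + 1/(-3))) = -27*(-8 - 1*(-⅓))/(2*(9 - ⅓)) = -27*(-8 + ⅓)/(2*26/3) = -27*3*(-23)/(2*26*3) = -27*(-23/52) = 621/52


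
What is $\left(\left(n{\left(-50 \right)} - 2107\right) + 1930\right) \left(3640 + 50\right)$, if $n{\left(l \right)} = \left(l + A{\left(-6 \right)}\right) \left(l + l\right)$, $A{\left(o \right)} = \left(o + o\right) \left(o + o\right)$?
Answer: $-35339130$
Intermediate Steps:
$A{\left(o \right)} = 4 o^{2}$ ($A{\left(o \right)} = 2 o 2 o = 4 o^{2}$)
$n{\left(l \right)} = 2 l \left(144 + l\right)$ ($n{\left(l \right)} = \left(l + 4 \left(-6\right)^{2}\right) \left(l + l\right) = \left(l + 4 \cdot 36\right) 2 l = \left(l + 144\right) 2 l = \left(144 + l\right) 2 l = 2 l \left(144 + l\right)$)
$\left(\left(n{\left(-50 \right)} - 2107\right) + 1930\right) \left(3640 + 50\right) = \left(\left(2 \left(-50\right) \left(144 - 50\right) - 2107\right) + 1930\right) \left(3640 + 50\right) = \left(\left(2 \left(-50\right) 94 - 2107\right) + 1930\right) 3690 = \left(\left(-9400 - 2107\right) + 1930\right) 3690 = \left(-11507 + 1930\right) 3690 = \left(-9577\right) 3690 = -35339130$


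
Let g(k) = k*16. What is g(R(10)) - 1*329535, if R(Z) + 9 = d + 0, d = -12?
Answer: -329871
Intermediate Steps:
R(Z) = -21 (R(Z) = -9 + (-12 + 0) = -9 - 12 = -21)
g(k) = 16*k
g(R(10)) - 1*329535 = 16*(-21) - 1*329535 = -336 - 329535 = -329871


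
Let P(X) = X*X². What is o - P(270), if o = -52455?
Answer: -19735455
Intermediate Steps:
P(X) = X³
o - P(270) = -52455 - 1*270³ = -52455 - 1*19683000 = -52455 - 19683000 = -19735455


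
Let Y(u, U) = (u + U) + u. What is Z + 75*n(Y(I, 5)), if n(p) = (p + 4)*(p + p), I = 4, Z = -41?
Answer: 33109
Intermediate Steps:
Y(u, U) = U + 2*u (Y(u, U) = (U + u) + u = U + 2*u)
n(p) = 2*p*(4 + p) (n(p) = (4 + p)*(2*p) = 2*p*(4 + p))
Z + 75*n(Y(I, 5)) = -41 + 75*(2*(5 + 2*4)*(4 + (5 + 2*4))) = -41 + 75*(2*(5 + 8)*(4 + (5 + 8))) = -41 + 75*(2*13*(4 + 13)) = -41 + 75*(2*13*17) = -41 + 75*442 = -41 + 33150 = 33109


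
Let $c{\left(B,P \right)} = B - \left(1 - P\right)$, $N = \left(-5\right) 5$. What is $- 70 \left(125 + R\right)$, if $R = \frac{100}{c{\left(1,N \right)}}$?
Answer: $-8470$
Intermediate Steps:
$N = -25$
$c{\left(B,P \right)} = -1 + B + P$ ($c{\left(B,P \right)} = B + \left(-1 + P\right) = -1 + B + P$)
$R = -4$ ($R = \frac{100}{-1 + 1 - 25} = \frac{100}{-25} = 100 \left(- \frac{1}{25}\right) = -4$)
$- 70 \left(125 + R\right) = - 70 \left(125 - 4\right) = \left(-70\right) 121 = -8470$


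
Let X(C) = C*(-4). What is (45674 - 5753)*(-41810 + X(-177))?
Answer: -1640832942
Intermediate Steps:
X(C) = -4*C
(45674 - 5753)*(-41810 + X(-177)) = (45674 - 5753)*(-41810 - 4*(-177)) = 39921*(-41810 + 708) = 39921*(-41102) = -1640832942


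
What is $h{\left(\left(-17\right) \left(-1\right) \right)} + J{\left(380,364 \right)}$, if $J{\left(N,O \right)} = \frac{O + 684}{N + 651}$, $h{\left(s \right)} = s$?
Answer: $\frac{18575}{1031} \approx 18.016$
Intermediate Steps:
$J{\left(N,O \right)} = \frac{684 + O}{651 + N}$
$h{\left(\left(-17\right) \left(-1\right) \right)} + J{\left(380,364 \right)} = \left(-17\right) \left(-1\right) + \frac{684 + 364}{651 + 380} = 17 + \frac{1}{1031} \cdot 1048 = 17 + \frac{1048}{1031} = \frac{18575}{1031}$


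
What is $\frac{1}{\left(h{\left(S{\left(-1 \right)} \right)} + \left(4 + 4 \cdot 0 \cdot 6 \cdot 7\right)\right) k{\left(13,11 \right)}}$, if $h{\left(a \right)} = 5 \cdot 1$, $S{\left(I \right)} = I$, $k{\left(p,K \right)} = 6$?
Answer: $\frac{1}{54} \approx 0.018519$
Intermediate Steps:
$h{\left(a \right)} = 5$
$\frac{1}{\left(h{\left(S{\left(-1 \right)} \right)} + \left(4 + 4 \cdot 0 \cdot 6 \cdot 7\right)\right) k{\left(13,11 \right)}} = \frac{1}{\left(5 + \left(4 + 4 \cdot 0 \cdot 6 \cdot 7\right)\right) 6} = \frac{1}{\left(5 + \left(4 + 0 \cdot 6 \cdot 7\right)\right) 6} = \frac{1}{\left(5 + \left(4 + 0 \cdot 7\right)\right) 6} = \frac{1}{\left(5 + \left(4 + 0\right)\right) 6} = \frac{1}{\left(5 + 4\right) 6} = \frac{1}{9 \cdot 6} = \frac{1}{54}$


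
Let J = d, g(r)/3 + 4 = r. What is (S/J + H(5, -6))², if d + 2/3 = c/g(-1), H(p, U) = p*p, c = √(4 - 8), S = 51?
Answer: 361900/169 - 1931625*I/1352 ≈ 2141.4 - 1428.7*I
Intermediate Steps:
g(r) = -12 + 3*r
c = 2*I (c = √(-4) = 2*I ≈ 2.0*I)
H(p, U) = p²
d = -⅔ - 2*I/15 (d = -⅔ + (2*I)/(-12 + 3*(-1)) = -⅔ + (2*I)/(-12 - 3) = -⅔ + (2*I)/(-15) = -⅔ + (2*I)*(-1/15) = -⅔ - 2*I/15 ≈ -0.66667 - 0.13333*I)
J = -⅔ - 2*I/15 ≈ -0.66667 - 0.13333*I
(S/J + H(5, -6))² = (51/(-⅔ - 2*I/15) + 5²)² = (51*(225*(-⅔ + 2*I/15)/104) + 25)² = (11475*(-⅔ + 2*I/15)/104 + 25)² = (25 + 11475*(-⅔ + 2*I/15)/104)²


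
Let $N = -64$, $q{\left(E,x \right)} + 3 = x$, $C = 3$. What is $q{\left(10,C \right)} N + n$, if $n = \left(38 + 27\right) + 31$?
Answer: $96$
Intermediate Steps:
$q{\left(E,x \right)} = -3 + x$
$n = 96$ ($n = 65 + 31 = 96$)
$q{\left(10,C \right)} N + n = \left(-3 + 3\right) \left(-64\right) + 96 = 0 \left(-64\right) + 96 = 0 + 96 = 96$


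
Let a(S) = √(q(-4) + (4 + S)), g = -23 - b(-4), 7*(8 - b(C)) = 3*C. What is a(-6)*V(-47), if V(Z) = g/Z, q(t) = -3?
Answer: 229*I*√5/329 ≈ 1.5564*I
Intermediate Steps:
b(C) = 8 - 3*C/7
g = -229/7 (g = -23 - (8 - 3/7*(-4)) = -23 - (8 + 12/7) = -23 - 1*68/7 = -23 - 68/7 = -229/7 ≈ -32.714)
a(S) = √(1 + S) (a(S) = √(-3 + (4 + S)) = √(1 + S))
V(Z) = -229/(7*Z)
a(-6)*V(-47) = √(1 - 6)*(-229/7/(-47)) = √(-5)*(-229/7*(-1/47)) = (I*√5)*(229/329) = 229*I*√5/329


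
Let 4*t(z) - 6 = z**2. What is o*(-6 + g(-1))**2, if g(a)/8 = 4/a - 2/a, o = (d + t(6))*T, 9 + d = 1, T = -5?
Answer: -6050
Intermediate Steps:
d = -8 (d = -9 + 1 = -8)
t(z) = 3/2 + z**2/4
o = -25/2 (o = (-8 + (3/2 + (1/4)*6**2))*(-5) = (-8 + (3/2 + (1/4)*36))*(-5) = (-8 + (3/2 + 9))*(-5) = (-8 + 21/2)*(-5) = (5/2)*(-5) = -25/2 ≈ -12.500)
g(a) = 16/a (g(a) = 8*(4/a - 2/a) = 8*(2/a) = 16/a)
o*(-6 + g(-1))**2 = -25*(-6 + 16/(-1))**2/2 = -25*(-6 + 16*(-1))**2/2 = -25*(-6 - 16)**2/2 = -25/2*(-22)**2 = -25/2*484 = -6050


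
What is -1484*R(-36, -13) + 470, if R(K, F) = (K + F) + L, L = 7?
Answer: 62798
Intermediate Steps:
R(K, F) = 7 + F + K (R(K, F) = (K + F) + 7 = (F + K) + 7 = 7 + F + K)
-1484*R(-36, -13) + 470 = -1484*(7 - 13 - 36) + 470 = -1484*(-42) + 470 = 62328 + 470 = 62798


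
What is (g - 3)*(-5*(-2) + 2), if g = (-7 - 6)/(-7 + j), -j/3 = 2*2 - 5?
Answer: 3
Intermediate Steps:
j = 3 (j = -3*(2*2 - 5) = -3*(4 - 5) = -3*(-1) = 3)
g = 13/4 (g = (-7 - 6)/(-7 + 3) = -13/(-4) = -13*(-¼) = 13/4 ≈ 3.2500)
(g - 3)*(-5*(-2) + 2) = (13/4 - 3)*(-5*(-2) + 2) = (10 + 2)/4 = (¼)*12 = 3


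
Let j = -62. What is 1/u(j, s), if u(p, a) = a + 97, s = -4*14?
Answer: 1/41 ≈ 0.024390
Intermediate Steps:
s = -56
u(p, a) = 97 + a
1/u(j, s) = 1/(97 - 56) = 1/41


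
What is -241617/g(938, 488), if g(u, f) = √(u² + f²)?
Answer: -241617*√279497/558994 ≈ -228.51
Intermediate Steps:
g(u, f) = √(f² + u²)
-241617/g(938, 488) = -241617/√(488² + 938²) = -241617/√(238144 + 879844) = -241617*√279497/558994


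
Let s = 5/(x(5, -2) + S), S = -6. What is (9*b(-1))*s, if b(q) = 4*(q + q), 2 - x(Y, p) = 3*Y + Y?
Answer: 15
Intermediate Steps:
x(Y, p) = 2 - 4*Y (x(Y, p) = 2 - (3*Y + Y) = 2 - 4*Y)
b(q) = 8*q (b(q) = 4*(2*q) = 8*q)
s = -5/24 (s = 5/((2 - 4*5) - 6) = 5/((2 - 20) - 6) = 5/(-18 - 6) = 5/(-24) = 5*(-1/24) = -5/24 ≈ -0.20833)
(9*b(-1))*s = (9*(8*(-1)))*(-5/24) = (9*(-8))*(-5/24) = -72*(-5/24) = 15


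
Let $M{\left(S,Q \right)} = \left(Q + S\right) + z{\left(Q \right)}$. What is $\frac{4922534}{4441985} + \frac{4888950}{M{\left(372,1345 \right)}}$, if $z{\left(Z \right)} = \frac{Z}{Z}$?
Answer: $\frac{10862549739581}{3815665115} \approx 2846.8$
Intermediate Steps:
$z{\left(Z \right)} = 1$
$M{\left(S,Q \right)} = 1 + Q + S$ ($M{\left(S,Q \right)} = \left(Q + S\right) + 1 = 1 + Q + S$)
$\frac{4922534}{4441985} + \frac{4888950}{M{\left(372,1345 \right)}} = \frac{4922534}{4441985} + \frac{4888950}{1 + 1345 + 372} = 4922534 \cdot \frac{1}{4441985} + \frac{4888950}{1718} = \frac{4922534}{4441985} + 4888950 \cdot \frac{1}{1718} = \frac{4922534}{4441985} + \frac{2444475}{859} = \frac{10862549739581}{3815665115}$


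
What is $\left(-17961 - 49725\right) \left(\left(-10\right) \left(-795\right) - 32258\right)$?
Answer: $1645311288$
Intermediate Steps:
$\left(-17961 - 49725\right) \left(\left(-10\right) \left(-795\right) - 32258\right) = - 67686 \left(7950 - 32258\right) = \left(-67686\right) \left(-24308\right) = 1645311288$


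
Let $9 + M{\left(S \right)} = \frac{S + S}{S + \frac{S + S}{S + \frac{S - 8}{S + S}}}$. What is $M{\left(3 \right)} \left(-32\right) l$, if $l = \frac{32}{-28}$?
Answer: $- \frac{50944}{175} \approx -291.11$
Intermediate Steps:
$M{\left(S \right)} = -9 + \frac{2 S}{S + \frac{2 S}{S + \frac{-8 + S}{2 S}}}$ ($M{\left(S \right)} = -9 + \frac{S + S}{S + \frac{S + S}{S + \frac{S - 8}{S + S}}} = -9 + \frac{2 S}{S + \frac{2 S}{S + \frac{-8 + S}{2 S}}}$)
$l = - \frac{8}{7}$ ($l = 32 \left(- \frac{1}{28}\right) = - \frac{8}{7} \approx -1.1429$)
$M{\left(3 \right)} \left(-32\right) l = \frac{56 - 129 - 14 \cdot 3^{2}}{-8 + 2 \cdot 3^{2} + 5 \cdot 3} \left(-32\right) \left(- \frac{8}{7}\right) = \frac{56 - 129 - 126}{-8 + 2 \cdot 9 + 15} \left(-32\right) \left(- \frac{8}{7}\right) = \frac{56 - 129 - 126}{-8 + 18 + 15} \left(-32\right) \left(- \frac{8}{7}\right) = \frac{1}{25} \left(-199\right) \left(-32\right) \left(- \frac{8}{7}\right) = \left(- \frac{199}{25}\right) \left(-32\right) \left(- \frac{8}{7}\right) = \frac{6368}{25} \left(- \frac{8}{7}\right) = - \frac{50944}{175}$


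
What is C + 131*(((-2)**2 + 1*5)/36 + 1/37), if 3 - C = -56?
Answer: 14103/148 ≈ 95.291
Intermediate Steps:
C = 59 (C = 3 - 1*(-56) = 3 + 56 = 59)
C + 131*(((-2)**2 + 1*5)/36 + 1/37) = 59 + 131*(((-2)**2 + 1*5)/36 + 1/37) = 59 + 131*((4 + 5)*(1/36) + 1*(1/37)) = 59 + 131*(9*(1/36) + 1/37) = 59 + 131*(1/4 + 1/37) = 59 + 131*(41/148) = 59 + 5371/148 = 14103/148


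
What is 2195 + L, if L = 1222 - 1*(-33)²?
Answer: 2328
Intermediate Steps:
L = 133 (L = 1222 - 1*1089 = 1222 - 1089 = 133)
2195 + L = 2195 + 133 = 2328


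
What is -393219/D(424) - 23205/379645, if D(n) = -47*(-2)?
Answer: -4265308815/1019618 ≈ -4183.2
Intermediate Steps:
D(n) = 94
-393219/D(424) - 23205/379645 = -393219/94 - 23205/379645 = -393219*1/94 - 23205*1/379645 = -393219/94 - 663/10847 = -4265308815/1019618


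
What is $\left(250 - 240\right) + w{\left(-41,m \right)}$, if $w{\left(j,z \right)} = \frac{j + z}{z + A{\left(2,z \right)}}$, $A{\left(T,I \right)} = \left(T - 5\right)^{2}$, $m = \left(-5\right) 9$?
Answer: $\frac{223}{18} \approx 12.389$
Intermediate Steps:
$m = -45$
$A{\left(T,I \right)} = \left(-5 + T\right)^{2}$
$w{\left(j,z \right)} = \frac{j + z}{9 + z}$ ($w{\left(j,z \right)} = \frac{j + z}{z + \left(-5 + 2\right)^{2}} = \frac{j + z}{z + \left(-3\right)^{2}} = \frac{j + z}{z + 9} = \frac{j + z}{9 + z}$)
$\left(250 - 240\right) + w{\left(-41,m \right)} = \left(250 - 240\right) + \frac{-41 - 45}{9 - 45} = 10 + \frac{1}{-36} \left(-86\right) = 10 - - \frac{43}{18} = 10 + \frac{43}{18} = \frac{223}{18}$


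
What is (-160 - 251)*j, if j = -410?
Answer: 168510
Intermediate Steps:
(-160 - 251)*j = (-160 - 251)*(-410) = -411*(-410) = 168510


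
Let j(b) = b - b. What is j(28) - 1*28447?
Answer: -28447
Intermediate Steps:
j(b) = 0
j(28) - 1*28447 = 0 - 1*28447 = 0 - 28447 = -28447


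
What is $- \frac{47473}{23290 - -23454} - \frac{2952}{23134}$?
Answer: $- \frac{618114335}{540687848} \approx -1.1432$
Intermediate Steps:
$- \frac{47473}{23290 - -23454} - \frac{2952}{23134} = - \frac{47473}{23290 + 23454} - \frac{1476}{11567} = - \frac{47473}{46744} - \frac{1476}{11567} = - \frac{618114335}{540687848}$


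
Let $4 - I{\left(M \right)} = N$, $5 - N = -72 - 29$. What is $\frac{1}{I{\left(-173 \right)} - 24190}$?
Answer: $- \frac{1}{24292} \approx -4.1166 \cdot 10^{-5}$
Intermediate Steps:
$N = 106$ ($N = 5 - \left(-72 - 29\right) = 5 - -101 = 5 + 101 = 106$)
$I{\left(M \right)} = -102$ ($I{\left(M \right)} = 4 - 106 = -102$)
$\frac{1}{I{\left(-173 \right)} - 24190} = \frac{1}{-102 - 24190} = \frac{1}{-24292} = - \frac{1}{24292}$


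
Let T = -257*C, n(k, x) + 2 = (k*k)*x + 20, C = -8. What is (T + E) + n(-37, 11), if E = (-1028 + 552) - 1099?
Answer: 15558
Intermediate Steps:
n(k, x) = 18 + x*k² (n(k, x) = -2 + ((k*k)*x + 20) = -2 + (k²*x + 20) = -2 + (x*k² + 20) = -2 + (20 + x*k²) = 18 + x*k²)
T = 2056 (T = -257*(-8) = 2056)
E = -1575 (E = -476 - 1099 = -1575)
(T + E) + n(-37, 11) = (2056 - 1575) + (18 + 11*(-37)²) = 481 + (18 + 11*1369) = 481 + (18 + 15059) = 481 + 15077 = 15558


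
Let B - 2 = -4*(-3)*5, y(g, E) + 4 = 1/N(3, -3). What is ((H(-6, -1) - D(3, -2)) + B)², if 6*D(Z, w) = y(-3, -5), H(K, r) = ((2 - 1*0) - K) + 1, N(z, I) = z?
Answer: 1661521/324 ≈ 5128.1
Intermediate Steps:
y(g, E) = -11/3 (y(g, E) = -4 + 1/3 = -4 + ⅓ = -11/3)
B = 62 (B = 2 - 4*(-3)*5 = 2 + 12*5 = 2 + 60 = 62)
H(K, r) = 3 - K (H(K, r) = ((2 + 0) - K) + 1 = (2 - K) + 1 = 3 - K)
D(Z, w) = -11/18 (D(Z, w) = (⅙)*(-11/3) = -11/18)
((H(-6, -1) - D(3, -2)) + B)² = (((3 - 1*(-6)) - 1*(-11/18)) + 62)² = (((3 + 6) + 11/18) + 62)² = ((9 + 11/18) + 62)² = (173/18 + 62)² = (1289/18)² = 1661521/324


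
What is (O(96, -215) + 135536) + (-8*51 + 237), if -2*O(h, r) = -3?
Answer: 270733/2 ≈ 1.3537e+5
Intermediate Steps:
O(h, r) = 3/2 (O(h, r) = -½*(-3) = 3/2)
(O(96, -215) + 135536) + (-8*51 + 237) = (3/2 + 135536) + (-8*51 + 237) = 271075/2 + (-408 + 237) = 271075/2 - 171 = 270733/2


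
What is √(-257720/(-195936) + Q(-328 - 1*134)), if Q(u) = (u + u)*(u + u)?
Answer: √128036301864861/12246 ≈ 924.00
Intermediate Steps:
Q(u) = 4*u² (Q(u) = (2*u)*(2*u) = 4*u²)
√(-257720/(-195936) + Q(-328 - 1*134)) = √(-257720/(-195936) + 4*(-328 - 1*134)²) = √(-257720*(-1/195936) + 4*(-328 - 134)²) = √(32215/24492 + 4*(-462)²) = √(32215/24492 + 4*213444) = √(32215/24492 + 853776) = √(20910714007/24492) = √128036301864861/12246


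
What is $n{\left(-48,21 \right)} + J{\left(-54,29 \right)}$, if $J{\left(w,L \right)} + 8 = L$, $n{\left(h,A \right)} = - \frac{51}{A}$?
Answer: $\frac{130}{7} \approx 18.571$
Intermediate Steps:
$J{\left(w,L \right)} = -8 + L$
$n{\left(-48,21 \right)} + J{\left(-54,29 \right)} = - \frac{51}{21} + \left(-8 + 29\right) = \left(-51\right) \frac{1}{21} + 21 = - \frac{17}{7} + 21 = \frac{130}{7}$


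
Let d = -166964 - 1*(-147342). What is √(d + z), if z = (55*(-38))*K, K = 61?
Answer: 2*I*√36778 ≈ 383.55*I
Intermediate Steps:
d = -19622 (d = -166964 + 147342 = -19622)
z = -127490 (z = (55*(-38))*61 = -2090*61 = -127490)
√(d + z) = √(-19622 - 127490) = √(-147112) = 2*I*√36778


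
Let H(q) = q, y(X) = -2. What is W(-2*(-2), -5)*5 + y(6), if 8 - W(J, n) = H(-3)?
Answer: 53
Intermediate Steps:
W(J, n) = 11 (W(J, n) = 8 - 1*(-3) = 8 + 3 = 11)
W(-2*(-2), -5)*5 + y(6) = 11*5 - 2 = 55 - 2 = 53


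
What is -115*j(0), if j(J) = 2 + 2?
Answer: -460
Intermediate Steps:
j(J) = 4
-115*j(0) = -115*4 = -460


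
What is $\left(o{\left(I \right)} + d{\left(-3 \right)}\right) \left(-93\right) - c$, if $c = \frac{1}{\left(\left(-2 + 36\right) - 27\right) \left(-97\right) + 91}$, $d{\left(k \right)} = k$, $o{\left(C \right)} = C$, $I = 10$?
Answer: $- \frac{382787}{588} \approx -651.0$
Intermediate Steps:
$c = - \frac{1}{588}$ ($c = \frac{1}{\left(34 - 27\right) \left(-97\right) + 91} = \frac{1}{7 \left(-97\right) + 91} = \frac{1}{-679 + 91} = \frac{1}{-588} = - \frac{1}{588} \approx -0.0017007$)
$\left(o{\left(I \right)} + d{\left(-3 \right)}\right) \left(-93\right) - c = \left(10 - 3\right) \left(-93\right) - - \frac{1}{588} = 7 \left(-93\right) + \frac{1}{588} = -651 + \frac{1}{588} = - \frac{382787}{588}$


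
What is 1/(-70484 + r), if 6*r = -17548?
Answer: -3/220226 ≈ -1.3622e-5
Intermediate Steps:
r = -8774/3 (r = (⅙)*(-17548) = -8774/3 ≈ -2924.7)
1/(-70484 + r) = 1/(-70484 - 8774/3) = 1/(-220226/3) = -3/220226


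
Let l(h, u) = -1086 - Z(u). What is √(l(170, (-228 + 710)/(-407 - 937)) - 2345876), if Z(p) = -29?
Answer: I*√2346933 ≈ 1532.0*I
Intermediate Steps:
l(h, u) = -1057 (l(h, u) = -1086 - 1*(-29) = -1086 + 29 = -1057)
√(l(170, (-228 + 710)/(-407 - 937)) - 2345876) = √(-1057 - 2345876) = √(-2346933) = I*√2346933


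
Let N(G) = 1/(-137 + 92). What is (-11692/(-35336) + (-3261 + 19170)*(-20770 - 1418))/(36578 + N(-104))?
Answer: -140323674105225/14540843506 ≈ -9650.3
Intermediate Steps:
N(G) = -1/45 (N(G) = 1/(-45) = -1/45)
(-11692/(-35336) + (-3261 + 19170)*(-20770 - 1418))/(36578 + N(-104)) = (-11692/(-35336) + (-3261 + 19170)*(-20770 - 1418))/(36578 - 1/45) = (-11692*(-1/35336) + 15909*(-22188))/(1646009/45) = (2923/8834 - 352988892)*(45/1646009) = -3118303869005/8834*45/1646009 = -140323674105225/14540843506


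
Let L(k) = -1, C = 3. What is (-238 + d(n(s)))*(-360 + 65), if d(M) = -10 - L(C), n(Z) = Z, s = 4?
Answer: 72865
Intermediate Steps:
d(M) = -9 (d(M) = -10 - 1*(-1) = -10 + 1 = -9)
(-238 + d(n(s)))*(-360 + 65) = (-238 - 9)*(-360 + 65) = -247*(-295) = 72865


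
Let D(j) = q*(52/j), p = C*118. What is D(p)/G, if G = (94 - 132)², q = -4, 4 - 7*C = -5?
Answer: -182/191691 ≈ -0.00094944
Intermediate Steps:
C = 9/7 (C = 4/7 - ⅐*(-5) = 4/7 + 5/7 = 9/7 ≈ 1.2857)
p = 1062/7 (p = (9/7)*118 = 1062/7 ≈ 151.71)
G = 1444 (G = (-38)² = 1444)
D(j) = -208/j
D(p)/G = -208/1062/7/1444 = -208*7/1062*(1/1444) = -728/531*1/1444 = -182/191691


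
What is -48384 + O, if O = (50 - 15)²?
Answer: -47159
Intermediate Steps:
O = 1225 (O = 35² = 1225)
-48384 + O = -48384 + 1225 = -47159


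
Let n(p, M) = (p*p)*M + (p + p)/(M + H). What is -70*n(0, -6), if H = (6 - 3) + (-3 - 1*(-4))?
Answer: 0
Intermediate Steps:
H = 4 (H = 3 + (-3 + 4) = 3 + 1 = 4)
n(p, M) = M*p**2 + 2*p/(4 + M) (n(p, M) = (p*p)*M + (p + p)/(M + 4) = p**2*M + (2*p)/(4 + M) = M*p**2 + 2*p/(4 + M))
-70*n(0, -6) = -0*(2 + 0*(-6)**2 + 4*(-6)*0)/(4 - 6) = -0*(2 + 0*36 + 0)/(-2) = -0*(-1)*(2 + 0 + 0)/2 = -0*(-1)*2/2 = -70*0 = 0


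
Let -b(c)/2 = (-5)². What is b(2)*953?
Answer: -47650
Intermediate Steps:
b(c) = -50 (b(c) = -2*(-5)² = -2*25 = -50)
b(2)*953 = -50*953 = -47650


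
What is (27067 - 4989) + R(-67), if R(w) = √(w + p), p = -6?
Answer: 22078 + I*√73 ≈ 22078.0 + 8.544*I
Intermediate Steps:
R(w) = √(-6 + w) (R(w) = √(w - 6) = √(-6 + w))
(27067 - 4989) + R(-67) = (27067 - 4989) + √(-6 - 67) = 22078 + √(-73) = 22078 + I*√73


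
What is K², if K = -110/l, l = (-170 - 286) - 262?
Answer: 3025/128881 ≈ 0.023471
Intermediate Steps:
l = -718 (l = -456 - 262 = -718)
K = 55/359 (K = -110/(-718) = -110*(-1/718) = 55/359 ≈ 0.15320)
K² = (55/359)² = 3025/128881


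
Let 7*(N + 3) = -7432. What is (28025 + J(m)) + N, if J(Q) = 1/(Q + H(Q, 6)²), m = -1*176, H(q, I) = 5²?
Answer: 84736185/3143 ≈ 26960.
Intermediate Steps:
H(q, I) = 25
m = -176
J(Q) = 1/(625 + Q) (J(Q) = 1/(Q + 25²) = 1/(Q + 625) = 1/(625 + Q))
N = -7453/7 (N = -3 + (⅐)*(-7432) = -3 - 7432/7 = -7453/7 ≈ -1064.7)
(28025 + J(m)) + N = (28025 + 1/(625 - 176)) - 7453/7 = (28025 + 1/449) - 7453/7 = 12583226/449 - 7453/7 = 84736185/3143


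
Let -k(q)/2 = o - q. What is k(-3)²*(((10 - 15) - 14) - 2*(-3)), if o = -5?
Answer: -208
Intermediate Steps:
k(q) = 10 + 2*q (k(q) = -2*(-5 - q) = 10 + 2*q)
k(-3)²*(((10 - 15) - 14) - 2*(-3)) = (10 + 2*(-3))²*(((10 - 15) - 14) - 2*(-3)) = (10 - 6)²*((-5 - 14) + 6) = 4²*(-19 + 6) = 16*(-13) = -208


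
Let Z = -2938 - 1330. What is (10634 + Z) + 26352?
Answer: 32718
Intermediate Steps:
Z = -4268
(10634 + Z) + 26352 = (10634 - 4268) + 26352 = 6366 + 26352 = 32718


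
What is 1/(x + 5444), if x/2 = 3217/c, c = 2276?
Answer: 1138/6198489 ≈ 0.00018359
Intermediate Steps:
x = 3217/1138 (x = 2*(3217/2276) = 3217/1138 ≈ 2.8269)
1/(x + 5444) = 1/(3217/1138 + 5444) = 1/(6198489/1138) = 1138/6198489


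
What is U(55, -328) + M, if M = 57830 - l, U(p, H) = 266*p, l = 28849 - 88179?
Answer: 131790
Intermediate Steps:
l = -59330
M = 117160 (M = 57830 - 1*(-59330) = 57830 + 59330 = 117160)
U(55, -328) + M = 266*55 + 117160 = 14630 + 117160 = 131790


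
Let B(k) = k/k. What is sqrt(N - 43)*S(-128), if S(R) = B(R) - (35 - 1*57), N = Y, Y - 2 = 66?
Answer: 115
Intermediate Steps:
Y = 68 (Y = 2 + 66 = 68)
N = 68
B(k) = 1
S(R) = 23 (S(R) = 1 - (35 - 1*57) = 1 - (35 - 57) = 1 - 1*(-22) = 1 + 22 = 23)
sqrt(N - 43)*S(-128) = sqrt(68 - 43)*23 = sqrt(25)*23 = 5*23 = 115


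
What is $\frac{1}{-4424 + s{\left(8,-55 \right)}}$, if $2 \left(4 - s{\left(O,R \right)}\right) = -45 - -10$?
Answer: $- \frac{2}{8805} \approx -0.00022714$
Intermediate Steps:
$s{\left(O,R \right)} = \frac{43}{2}$ ($s{\left(O,R \right)} = 4 - \frac{-45 - -10}{2} = 4 - \frac{-45 + 10}{2} = 4 - - \frac{35}{2} = 4 + \frac{35}{2} = \frac{43}{2}$)
$\frac{1}{-4424 + s{\left(8,-55 \right)}} = \frac{1}{-4424 + \frac{43}{2}} = \frac{1}{- \frac{8805}{2}} = - \frac{2}{8805}$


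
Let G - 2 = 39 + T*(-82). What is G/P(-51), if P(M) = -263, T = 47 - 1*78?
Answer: -2583/263 ≈ -9.8213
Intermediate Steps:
T = -31 (T = 47 - 78 = -31)
G = 2583 (G = 2 + (39 - 31*(-82)) = 2 + (39 + 2542) = 2 + 2581 = 2583)
G/P(-51) = 2583/(-263) = 2583*(-1/263) = -2583/263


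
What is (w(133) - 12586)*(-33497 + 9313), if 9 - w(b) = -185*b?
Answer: -290885152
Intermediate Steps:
w(b) = 9 + 185*b (w(b) = 9 - (-185)*b = 9 + 185*b)
(w(133) - 12586)*(-33497 + 9313) = ((9 + 185*133) - 12586)*(-33497 + 9313) = ((9 + 24605) - 12586)*(-24184) = (24614 - 12586)*(-24184) = 12028*(-24184) = -290885152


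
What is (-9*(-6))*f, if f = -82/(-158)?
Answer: 2214/79 ≈ 28.025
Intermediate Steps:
f = 41/79 (f = -82*(-1/158) = 41/79 ≈ 0.51899)
(-9*(-6))*f = -9*(-6)*(41/79) = 54*(41/79) = 2214/79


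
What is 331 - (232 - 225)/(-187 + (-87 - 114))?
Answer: 128435/388 ≈ 331.02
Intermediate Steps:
331 - (232 - 225)/(-187 + (-87 - 114)) = 331 - 7/(-187 - 201) = 331 - 7/(-388) = 331 - 7*(-1)/388 = 331 - 1*(-7/388) = 331 + 7/388 = 128435/388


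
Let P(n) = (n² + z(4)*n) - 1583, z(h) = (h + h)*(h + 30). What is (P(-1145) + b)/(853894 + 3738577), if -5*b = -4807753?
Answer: 9797763/22962355 ≈ 0.42669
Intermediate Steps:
z(h) = 2*h*(30 + h) (z(h) = (2*h)*(30 + h) = 2*h*(30 + h))
b = 4807753/5 (b = -⅕*(-4807753) = 4807753/5 ≈ 9.6155e+5)
P(n) = -1583 + n² + 272*n (P(n) = (n² + (2*4*(30 + 4))*n) - 1583 = (n² + (2*4*34)*n) - 1583 = (n² + 272*n) - 1583 = -1583 + n² + 272*n)
(P(-1145) + b)/(853894 + 3738577) = ((-1583 + (-1145)² + 272*(-1145)) + 4807753/5)/(853894 + 3738577) = ((-1583 + 1311025 - 311440) + 4807753/5)/4592471 = (998002 + 4807753/5)*(1/4592471) = (9797763/5)*(1/4592471) = 9797763/22962355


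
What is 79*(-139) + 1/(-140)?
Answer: -1537341/140 ≈ -10981.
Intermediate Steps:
79*(-139) + 1/(-140) = -10981 - 1/140 = -1537341/140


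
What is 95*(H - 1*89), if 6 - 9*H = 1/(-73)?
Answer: -5513230/657 ≈ -8391.5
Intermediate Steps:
H = 439/657 (H = ⅔ - ⅑/(-73) = ⅔ - ⅑*(-1/73) = ⅔ + 1/657 = 439/657 ≈ 0.66819)
95*(H - 1*89) = 95*(439/657 - 1*89) = 95*(439/657 - 89) = 95*(-58034/657) = -5513230/657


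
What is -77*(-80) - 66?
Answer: 6094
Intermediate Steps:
-77*(-80) - 66 = 6160 - 66 = 6094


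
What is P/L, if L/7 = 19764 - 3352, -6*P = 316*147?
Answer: -553/8206 ≈ -0.067390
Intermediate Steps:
P = -7742 (P = -158*147/3 = -⅙*46452 = -7742)
L = 114884 (L = 7*(19764 - 3352) = 7*16412 = 114884)
P/L = -7742/114884 = -7742*1/114884 = -553/8206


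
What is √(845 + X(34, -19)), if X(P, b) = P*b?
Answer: √199 ≈ 14.107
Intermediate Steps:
√(845 + X(34, -19)) = √(845 + 34*(-19)) = √(845 - 646) = √199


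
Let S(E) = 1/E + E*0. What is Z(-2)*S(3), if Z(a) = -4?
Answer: -4/3 ≈ -1.3333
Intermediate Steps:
S(E) = 1/E (S(E) = 1/E + 0 = 1/E)
Z(-2)*S(3) = -4/3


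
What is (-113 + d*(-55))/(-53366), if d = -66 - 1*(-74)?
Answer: 553/53366 ≈ 0.010362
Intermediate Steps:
d = 8 (d = -66 + 74 = 8)
(-113 + d*(-55))/(-53366) = (-113 + 8*(-55))/(-53366) = (-113 - 440)*(-1/53366) = -553*(-1/53366) = 553/53366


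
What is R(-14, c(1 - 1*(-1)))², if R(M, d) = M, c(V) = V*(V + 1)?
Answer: 196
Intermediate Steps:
c(V) = V*(1 + V)
R(-14, c(1 - 1*(-1)))² = (-14)² = 196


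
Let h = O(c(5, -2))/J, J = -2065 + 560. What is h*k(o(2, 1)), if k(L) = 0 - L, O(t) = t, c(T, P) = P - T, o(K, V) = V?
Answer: -1/215 ≈ -0.0046512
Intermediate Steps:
J = -1505
k(L) = -L
h = 1/215 (h = (-2 - 1*5)/(-1505) = (-2 - 5)*(-1/1505) = -7*(-1/1505) = 1/215 ≈ 0.0046512)
h*k(o(2, 1)) = (-1*1)/215 = (1/215)*(-1) = -1/215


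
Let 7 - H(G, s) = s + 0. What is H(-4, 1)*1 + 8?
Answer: 14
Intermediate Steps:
H(G, s) = 7 - s (H(G, s) = 7 - (s + 0) = 7 - s)
H(-4, 1)*1 + 8 = (7 - 1*1)*1 + 8 = (7 - 1)*1 + 8 = 6*1 + 8 = 6 + 8 = 14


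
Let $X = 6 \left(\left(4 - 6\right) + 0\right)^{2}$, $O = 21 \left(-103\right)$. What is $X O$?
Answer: $-51912$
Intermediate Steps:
$O = -2163$
$X = 24$ ($X = 6 \left(\left(4 - 6\right) + 0\right)^{2} = 6 \left(-2 + 0\right)^{2} = 6 \left(-2\right)^{2} = 6 \cdot 4 = 24$)
$X O = 24 \left(-2163\right) = -51912$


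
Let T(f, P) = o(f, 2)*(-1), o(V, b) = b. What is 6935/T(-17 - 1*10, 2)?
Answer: -6935/2 ≈ -3467.5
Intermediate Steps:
T(f, P) = -2 (T(f, P) = 2*(-1) = -2)
6935/T(-17 - 1*10, 2) = 6935/(-2) = 6935*(-½) = -6935/2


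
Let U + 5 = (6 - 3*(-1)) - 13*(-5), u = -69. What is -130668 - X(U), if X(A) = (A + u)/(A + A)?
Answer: -130668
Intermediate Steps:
U = 69 (U = -5 + ((6 - 3*(-1)) - 13*(-5)) = -5 + ((6 + 3) + 65) = -5 + (9 + 65) = -5 + 74 = 69)
X(A) = (-69 + A)/(2*A) (X(A) = (A - 69)/(A + A) = (-69 + A)/((2*A)) = (-69 + A)*(1/(2*A)) = (-69 + A)/(2*A))
-130668 - X(U) = -130668 - (-69 + 69)/(2*69) = -130668 - 0/(2*69) = -130668 - 1*0 = -130668 + 0 = -130668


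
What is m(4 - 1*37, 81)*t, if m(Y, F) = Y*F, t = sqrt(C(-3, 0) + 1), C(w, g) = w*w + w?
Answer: -2673*sqrt(7) ≈ -7072.1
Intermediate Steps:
C(w, g) = w + w**2 (C(w, g) = w**2 + w = w + w**2)
t = sqrt(7) (t = sqrt(-3*(1 - 3) + 1) = sqrt(-3*(-2) + 1) = sqrt(6 + 1) = sqrt(7) ≈ 2.6458)
m(Y, F) = F*Y
m(4 - 1*37, 81)*t = (81*(4 - 1*37))*sqrt(7) = (81*(4 - 37))*sqrt(7) = (81*(-33))*sqrt(7) = -2673*sqrt(7)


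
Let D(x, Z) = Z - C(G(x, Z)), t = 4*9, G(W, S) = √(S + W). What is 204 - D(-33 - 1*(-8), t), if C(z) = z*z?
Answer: 179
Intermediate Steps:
t = 36
C(z) = z²
D(x, Z) = -x (D(x, Z) = Z - (√(Z + x))² = Z - (Z + x) = Z + (-Z - x) = -x)
204 - D(-33 - 1*(-8), t) = 204 - (-1)*(-33 - 1*(-8)) = 204 - (-1)*(-33 + 8) = 204 - (-1)*(-25) = 204 - 1*25 = 204 - 25 = 179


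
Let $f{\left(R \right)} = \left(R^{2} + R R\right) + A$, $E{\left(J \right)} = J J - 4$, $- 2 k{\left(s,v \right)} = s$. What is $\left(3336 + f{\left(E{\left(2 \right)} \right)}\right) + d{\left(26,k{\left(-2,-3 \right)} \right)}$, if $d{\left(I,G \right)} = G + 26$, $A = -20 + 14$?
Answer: $3357$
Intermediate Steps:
$k{\left(s,v \right)} = - \frac{s}{2}$
$A = -6$
$d{\left(I,G \right)} = 26 + G$
$E{\left(J \right)} = -4 + J^{2}$ ($E{\left(J \right)} = J^{2} - 4 = -4 + J^{2}$)
$f{\left(R \right)} = -6 + 2 R^{2}$ ($f{\left(R \right)} = \left(R^{2} + R R\right) - 6 = \left(R^{2} + R^{2}\right) - 6 = 2 R^{2} - 6 = -6 + 2 R^{2}$)
$\left(3336 + f{\left(E{\left(2 \right)} \right)}\right) + d{\left(26,k{\left(-2,-3 \right)} \right)} = \left(3336 - \left(6 - 2 \left(-4 + 2^{2}\right)^{2}\right)\right) + \left(26 - -1\right) = \left(3336 - \left(6 - 2 \left(-4 + 4\right)^{2}\right)\right) + \left(26 + 1\right) = \left(3336 - \left(6 - 2 \cdot 0^{2}\right)\right) + 27 = \left(3336 + \left(-6 + 2 \cdot 0\right)\right) + 27 = \left(3336 + \left(-6 + 0\right)\right) + 27 = \left(3336 - 6\right) + 27 = 3330 + 27 = 3357$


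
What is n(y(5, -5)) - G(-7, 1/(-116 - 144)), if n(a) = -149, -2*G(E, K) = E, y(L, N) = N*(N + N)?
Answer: -305/2 ≈ -152.50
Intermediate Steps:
y(L, N) = 2*N² (y(L, N) = N*(2*N) = 2*N²)
G(E, K) = -E/2
n(y(5, -5)) - G(-7, 1/(-116 - 144)) = -149 - (-1)*(-7)/2 = -149 - 1*7/2 = -149 - 7/2 = -305/2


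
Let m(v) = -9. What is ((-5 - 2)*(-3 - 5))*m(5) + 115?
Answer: -389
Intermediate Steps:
((-5 - 2)*(-3 - 5))*m(5) + 115 = ((-5 - 2)*(-3 - 5))*(-9) + 115 = -7*(-8)*(-9) + 115 = 56*(-9) + 115 = -504 + 115 = -389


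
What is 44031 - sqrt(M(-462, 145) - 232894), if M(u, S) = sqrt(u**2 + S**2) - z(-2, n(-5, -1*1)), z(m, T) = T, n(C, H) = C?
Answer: 44031 - sqrt(-232889 + sqrt(234469)) ≈ 44031.0 - 482.08*I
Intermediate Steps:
M(u, S) = 5 + sqrt(S**2 + u**2) (M(u, S) = sqrt(u**2 + S**2) - 1*(-5) = sqrt(S**2 + u**2) + 5 = 5 + sqrt(S**2 + u**2))
44031 - sqrt(M(-462, 145) - 232894) = 44031 - sqrt((5 + sqrt(145**2 + (-462)**2)) - 232894) = 44031 - sqrt((5 + sqrt(21025 + 213444)) - 232894) = 44031 - sqrt((5 + sqrt(234469)) - 232894) = 44031 - sqrt(-232889 + sqrt(234469))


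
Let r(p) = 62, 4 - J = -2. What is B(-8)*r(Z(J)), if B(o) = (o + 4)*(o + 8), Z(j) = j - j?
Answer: 0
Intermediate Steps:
J = 6 (J = 4 - 1*(-2) = 4 + 2 = 6)
Z(j) = 0
B(o) = (4 + o)*(8 + o)
B(-8)*r(Z(J)) = (32 + (-8)² + 12*(-8))*62 = (32 + 64 - 96)*62 = 0*62 = 0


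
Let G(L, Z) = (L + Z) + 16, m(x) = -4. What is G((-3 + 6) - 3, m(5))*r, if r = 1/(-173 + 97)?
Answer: -3/19 ≈ -0.15789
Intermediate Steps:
G(L, Z) = 16 + L + Z
r = -1/76 (r = 1/(-76) = -1/76 ≈ -0.013158)
G((-3 + 6) - 3, m(5))*r = (16 + ((-3 + 6) - 3) - 4)*(-1/76) = (16 + (3 - 3) - 4)*(-1/76) = (16 + 0 - 4)*(-1/76) = 12*(-1/76) = -3/19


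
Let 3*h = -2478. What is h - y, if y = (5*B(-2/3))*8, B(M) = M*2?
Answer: -2318/3 ≈ -772.67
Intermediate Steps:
B(M) = 2*M
h = -826 (h = (⅓)*(-2478) = -826)
y = -160/3 (y = (5*(2*(-2/3)))*8 = (5*(2*(-2*⅓)))*8 = (5*(2*(-⅔)))*8 = (5*(-4/3))*8 = -20/3*8 = -160/3 ≈ -53.333)
h - y = -826 - 1*(-160/3) = -826 + 160/3 = -2318/3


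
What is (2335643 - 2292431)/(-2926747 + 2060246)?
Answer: -43212/866501 ≈ -0.049870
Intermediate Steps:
(2335643 - 2292431)/(-2926747 + 2060246) = 43212/(-866501) = 43212*(-1/866501) = -43212/866501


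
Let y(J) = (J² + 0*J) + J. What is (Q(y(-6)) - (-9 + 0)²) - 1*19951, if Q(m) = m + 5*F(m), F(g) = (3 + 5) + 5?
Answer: -19937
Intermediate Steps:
F(g) = 13 (F(g) = 8 + 5 = 13)
y(J) = J + J² (y(J) = (J² + 0) + J = J² + J = J + J²)
Q(m) = 65 + m (Q(m) = m + 5*13 = m + 65 = 65 + m)
(Q(y(-6)) - (-9 + 0)²) - 1*19951 = ((65 - 6*(1 - 6)) - (-9 + 0)²) - 1*19951 = ((65 - 6*(-5)) - 1*(-9)²) - 19951 = ((65 + 30) - 1*81) - 19951 = (95 - 81) - 19951 = 14 - 19951 = -19937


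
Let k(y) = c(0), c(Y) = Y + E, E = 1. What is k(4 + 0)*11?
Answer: 11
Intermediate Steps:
c(Y) = 1 + Y (c(Y) = Y + 1 = 1 + Y)
k(y) = 1 (k(y) = 1 + 0 = 1)
k(4 + 0)*11 = 1*11 = 11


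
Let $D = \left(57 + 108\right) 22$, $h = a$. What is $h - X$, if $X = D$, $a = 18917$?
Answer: $15287$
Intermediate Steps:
$h = 18917$
$D = 3630$ ($D = 165 \cdot 22 = 3630$)
$X = 3630$
$h - X = 18917 - 3630 = 15287$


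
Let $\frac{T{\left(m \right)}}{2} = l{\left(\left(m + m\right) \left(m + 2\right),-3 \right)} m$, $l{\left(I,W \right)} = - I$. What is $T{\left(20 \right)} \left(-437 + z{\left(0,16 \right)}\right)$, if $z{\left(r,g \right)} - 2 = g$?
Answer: $14748800$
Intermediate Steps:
$z{\left(r,g \right)} = 2 + g$
$T{\left(m \right)} = - 4 m^{2} \left(2 + m\right)$ ($T{\left(m \right)} = 2 - \left(m + m\right) \left(m + 2\right) m = 2 - 2 m \left(2 + m\right) m = 2 \left(- 2 m^{2} \left(2 + m\right)\right) = - 4 m^{2} \left(2 + m\right)$)
$T{\left(20 \right)} \left(-437 + z{\left(0,16 \right)}\right) = 4 \cdot 20^{2} \left(-2 - 20\right) \left(-437 + \left(2 + 16\right)\right) = 4 \cdot 400 \left(-2 - 20\right) \left(-437 + 18\right) = 4 \cdot 400 \left(-22\right) \left(-419\right) = \left(-35200\right) \left(-419\right) = 14748800$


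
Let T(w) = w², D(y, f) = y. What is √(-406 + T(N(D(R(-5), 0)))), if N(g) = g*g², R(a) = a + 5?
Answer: I*√406 ≈ 20.149*I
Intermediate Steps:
R(a) = 5 + a
N(g) = g³
√(-406 + T(N(D(R(-5), 0)))) = √(-406 + ((5 - 5)³)²) = √(-406 + (0³)²) = √(-406 + 0²) = √(-406 + 0) = √(-406) = I*√406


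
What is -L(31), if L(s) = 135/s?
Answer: -135/31 ≈ -4.3548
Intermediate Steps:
-L(31) = -135/31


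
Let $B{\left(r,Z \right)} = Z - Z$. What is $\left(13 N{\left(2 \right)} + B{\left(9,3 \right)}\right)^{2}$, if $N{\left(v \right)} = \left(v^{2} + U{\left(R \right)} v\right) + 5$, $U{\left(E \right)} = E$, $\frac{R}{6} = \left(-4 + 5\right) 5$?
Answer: $804609$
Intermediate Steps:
$R = 30$ ($R = 6 \left(-4 + 5\right) 5 = 6 \cdot 1 \cdot 5 = 6 \cdot 5 = 30$)
$B{\left(r,Z \right)} = 0$
$N{\left(v \right)} = 5 + v^{2} + 30 v$ ($N{\left(v \right)} = \left(v^{2} + 30 v\right) + 5 = 5 + v^{2} + 30 v$)
$\left(13 N{\left(2 \right)} + B{\left(9,3 \right)}\right)^{2} = \left(13 \left(5 + 2^{2} + 30 \cdot 2\right) + 0\right)^{2} = \left(13 \left(5 + 4 + 60\right) + 0\right)^{2} = \left(13 \cdot 69 + 0\right)^{2} = \left(897 + 0\right)^{2} = 897^{2} = 804609$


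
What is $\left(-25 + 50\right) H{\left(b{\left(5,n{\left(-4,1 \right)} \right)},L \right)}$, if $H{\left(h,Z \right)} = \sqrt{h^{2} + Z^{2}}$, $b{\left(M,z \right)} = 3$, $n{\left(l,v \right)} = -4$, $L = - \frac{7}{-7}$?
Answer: $25 \sqrt{10} \approx 79.057$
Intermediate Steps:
$L = 1$ ($L = \left(-7\right) \left(- \frac{1}{7}\right) = 1$)
$H{\left(h,Z \right)} = \sqrt{Z^{2} + h^{2}}$
$\left(-25 + 50\right) H{\left(b{\left(5,n{\left(-4,1 \right)} \right)},L \right)} = \left(-25 + 50\right) \sqrt{1^{2} + 3^{2}} = 25 \sqrt{1 + 9} = 25 \sqrt{10}$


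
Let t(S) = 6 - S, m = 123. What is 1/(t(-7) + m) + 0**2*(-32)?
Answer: 1/136 ≈ 0.0073529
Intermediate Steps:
1/(t(-7) + m) + 0**2*(-32) = 1/((6 - 1*(-7)) + 123) + 0**2*(-32) = 1/((6 + 7) + 123) + 0*(-32) = 1/(13 + 123) + 0 = 1/136 + 0 = 1/136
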